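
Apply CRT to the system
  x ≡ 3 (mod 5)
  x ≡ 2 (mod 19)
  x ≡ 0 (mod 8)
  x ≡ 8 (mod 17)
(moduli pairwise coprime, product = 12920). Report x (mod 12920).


Product of moduli M = 5 · 19 · 8 · 17 = 12920.
Merge one congruence at a time:
  Start: x ≡ 3 (mod 5).
  Combine with x ≡ 2 (mod 19); new modulus lcm = 95.
    Write x = 3 + 5·t and substitute into x ≡ 2 (mod 19): 5·t ≡ 2 − 3 = -1 (mod 19).
    Reduce coefficients mod 19: 5·t ≡ 18 (mod 19).
    The inverse of 5 mod 19 is 4 (since 5·4 = 20 = 1·19 + 1), so t ≡ 4·18 = 72 ≡ 15 (mod 19).
    Then x = 3 + 5·15 = 78, valid modulo lcm(5, 19) = 95: x ≡ 78 (mod 95).
  Combine with x ≡ 0 (mod 8); new modulus lcm = 760.
    Write x = 78 + 95·t and substitute into x ≡ 0 (mod 8): 95·t ≡ 0 − 78 = -78 (mod 8).
    Reduce coefficients mod 8: 7·t ≡ 2 (mod 8).
    The inverse of 7 mod 8 is 7 (since 7·7 = 49 = 6·8 + 1), so t ≡ 7·2 = 14 ≡ 6 (mod 8).
    Then x = 78 + 95·6 = 648, valid modulo lcm(95, 8) = 760: x ≡ 648 (mod 760).
  Combine with x ≡ 8 (mod 17); new modulus lcm = 12920.
    Write x = 648 + 760·t and substitute into x ≡ 8 (mod 17): 760·t ≡ 8 − 648 = -640 (mod 17).
    Reduce coefficients mod 17: 12·t ≡ 6 (mod 17).
    The inverse of 12 mod 17 is 10 (since 12·10 = 120 = 7·17 + 1), so t ≡ 10·6 = 60 ≡ 9 (mod 17).
    Then x = 648 + 760·9 = 7488, valid modulo lcm(760, 17) = 12920: x ≡ 7488 (mod 12920).
Verify against each original: 7488 mod 5 = 3, 7488 mod 19 = 2, 7488 mod 8 = 0, 7488 mod 17 = 8.

x ≡ 7488 (mod 12920).


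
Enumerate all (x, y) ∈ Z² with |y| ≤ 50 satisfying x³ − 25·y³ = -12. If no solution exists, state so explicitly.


The equation is x³ - 25y³ = -12. For fixed y, x³ = 25·y³ − 12, so a solution requires the RHS to be a perfect cube.
Strategy: iterate y from -50 to 50, compute RHS = 25·y³ − 12, and check whether it is a (positive or negative) perfect cube.
Check small values of y:
  y = 0: RHS = -12 is not a perfect cube.
  y = 1: RHS = 13 is not a perfect cube.
  y = -1: RHS = -37 is not a perfect cube.
  y = 2: RHS = 188 is not a perfect cube.
  y = -2: RHS = -212 is not a perfect cube.
  y = 3: RHS = 663 is not a perfect cube.
  y = -3: RHS = -687 is not a perfect cube.
Continuing the search up to |y| = 50 finds no solutions either.
No (x, y) in the scanned range satisfies the equation.

No integer solutions with |y| ≤ 50.


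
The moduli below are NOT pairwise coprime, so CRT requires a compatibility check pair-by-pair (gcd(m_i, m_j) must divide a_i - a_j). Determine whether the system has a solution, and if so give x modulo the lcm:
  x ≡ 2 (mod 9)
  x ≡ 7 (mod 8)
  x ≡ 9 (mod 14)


Moduli 9, 8, 14 are not pairwise coprime, so CRT works modulo lcm(m_i) when all pairwise compatibility conditions hold.
Pairwise compatibility: gcd(m_i, m_j) must divide a_i - a_j for every pair.
Merge one congruence at a time:
  Start: x ≡ 2 (mod 9).
  Combine with x ≡ 7 (mod 8): gcd(9, 8) = 1; 7 - 2 = 5, which IS divisible by 1, so compatible.
    Write x = 2 + 9·t and substitute into x ≡ 7 (mod 8): 9·t ≡ 7 − 2 = 5 (mod 8).
    Reduce coefficients mod 8: 1·t ≡ 5 (mod 8).
    So t ≡ 5 (mod 8).
    Then x = 2 + 9·5 = 47, valid modulo lcm(9, 8) = 72: x ≡ 47 (mod 72).
  Combine with x ≡ 9 (mod 14): gcd(72, 14) = 2; 9 - 47 = -38, which IS divisible by 2, so compatible.
    Write x = 47 + 72·t and substitute into x ≡ 9 (mod 14): 72·t ≡ 9 − 47 = -38 (mod 14).
    Divide the congruence (and modulus) by g = 2: 36·t ≡ -19 (mod 7).
    Reduce coefficients mod 7: 1·t ≡ 2 (mod 7).
    So t ≡ 2 (mod 7).
    Then x = 47 + 72·2 = 191, valid modulo lcm(72, 14) = 504: x ≡ 191 (mod 504).
Verify: 191 mod 9 = 2, 191 mod 8 = 7, 191 mod 14 = 9.

x ≡ 191 (mod 504).


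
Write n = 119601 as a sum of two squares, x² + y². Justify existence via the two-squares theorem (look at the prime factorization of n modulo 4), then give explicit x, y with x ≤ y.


Step 1: Factor n = 119601 = 3^2 · 97 · 137.
Step 2: Check the mod-4 condition on each prime factor: 3 ≡ 3 (mod 4), exponent 2 (must be even); 97 ≡ 1 (mod 4), exponent 1; 137 ≡ 1 (mod 4), exponent 1.
All primes ≡ 3 (mod 4) appear to even exponent (or don't appear), so by the two-squares theorem n IS expressible as a sum of two squares.
Step 3: Build a representation. Group n = k² · m with k = 3 and m = 97 · 137 = 13289 (a product of primes ≡ 1 (mod 4)); a representation of m scales to one of n via (k·x)² + (k·y)² = k²(x² + y²). Each prime p ≡ 1 (mod 4) is itself a sum of two squares; find a² by testing p − a² for a perfect square:
  97: 97 − 1² = 96, 97 − 2² = 93, 97 − 3² = 88, 97 − 4² = 81 = 9² ⇒ 97 = 4² + 9².
  137: 137 − 1² = 136, 137 − 2² = 133, 137 − 3² = 128, 137 − 4² = 121 = 11² ⇒ 137 = 4² + 11².
  Combine using the Brahmagupta–Fibonacci identity (a² + b²)(c² + d²) = (ac − bd)² + (ad + bc)² = (ac + bd)² + (ad − bc)²:
  97 · 137 = 13289: from (4² + 9²)(4² + 11²), take (4·4 − 9·11, 4·11 + 9·4) = (16 − 99, 44 + 36) = (-83, 80); dropping signs (only squares matter) gives (83, 80); check 83² + 80² = 6889 + 6400 = 13289 ✓.
  Scale by k = 3: (3·83, 3·80) = (249, 240).
Step 4: Order so x ≤ y and verify: 240² + 249² = 57600 + 62001 = 119601 = n. ✓

n = 119601 = 240² + 249² (one valid representation with x ≤ y).


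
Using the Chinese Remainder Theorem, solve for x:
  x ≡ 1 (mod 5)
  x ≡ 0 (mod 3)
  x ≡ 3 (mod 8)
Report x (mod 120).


Moduli 5, 3, 8 are pairwise coprime; by CRT there is a unique solution modulo M = 5 · 3 · 8 = 120.
Solve pairwise, accumulating the modulus:
  Start with x ≡ 1 (mod 5).
  Combine with x ≡ 0 (mod 3): since gcd(5, 3) = 1, we get a unique residue mod 15.
    Write x = 1 + 5·t and substitute into x ≡ 0 (mod 3): 5·t ≡ 0 − 1 = -1 (mod 3).
    Reduce coefficients mod 3: 2·t ≡ 2 (mod 3).
    The inverse of 2 mod 3 is 2 (since 2·2 = 4 = 1·3 + 1), so t ≡ 2·2 = 4 ≡ 1 (mod 3).
    Then x = 1 + 5·1 = 6, valid modulo lcm(5, 3) = 15: x ≡ 6 (mod 15).
  Combine with x ≡ 3 (mod 8): since gcd(15, 8) = 1, we get a unique residue mod 120.
    Write x = 6 + 15·t and substitute into x ≡ 3 (mod 8): 15·t ≡ 3 − 6 = -3 (mod 8).
    Reduce coefficients mod 8: 7·t ≡ 5 (mod 8).
    The inverse of 7 mod 8 is 7 (since 7·7 = 49 = 6·8 + 1), so t ≡ 7·5 = 35 ≡ 3 (mod 8).
    Then x = 6 + 15·3 = 51, valid modulo lcm(15, 8) = 120: x ≡ 51 (mod 120).
Verify: 51 mod 5 = 1 ✓, 51 mod 3 = 0 ✓, 51 mod 8 = 3 ✓.

x ≡ 51 (mod 120).


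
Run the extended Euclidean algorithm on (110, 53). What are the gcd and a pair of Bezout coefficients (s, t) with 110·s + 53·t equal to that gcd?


Euclidean algorithm on (110, 53) — divide until remainder is 0:
  110 = 2 · 53 + 4
  53 = 13 · 4 + 1
  4 = 4 · 1 + 0
gcd(110, 53) = 1.
Track Bezout coefficients alongside the remainders: start with r₀ = 110 = a·1 + b·0 (s = 1, t = 0) and r₁ = 53 = a·0 + b·1 (s = 0, t = 1); each new remainder r_{k+1} = r_{k-1} − q_k·r_k inherits s_{k+1} = s_{k-1} − q_k·s_k, t_{k+1} = t_{k-1} − q_k·t_k, so r_k = a·s_k + b·t_k at every step:
  q = 2: r = 4, s = 1 − 2·0 = 1, t = 0 − 2·1 = -2  (check: 110·1 + 53·(-2) = 4)
  q = 13: r = 1, s = 0 − 13·1 = -13, t = 1 − 13·(-2) = 27  (check: 110·(-13) + 53·27 = 1)
The row with r = 1 (the gcd) gives the Bezout coefficients s = -13, t = 27.
Result: 110 · (-13) + 53 · (27) = 1.

gcd(110, 53) = 1; s = -13, t = 27 (check: 110·(-13) + 53·27 = 1).


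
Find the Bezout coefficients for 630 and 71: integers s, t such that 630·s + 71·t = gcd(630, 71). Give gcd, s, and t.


Euclidean algorithm on (630, 71) — divide until remainder is 0:
  630 = 8 · 71 + 62
  71 = 1 · 62 + 9
  62 = 6 · 9 + 8
  9 = 1 · 8 + 1
  8 = 8 · 1 + 0
gcd(630, 71) = 1.
Track Bezout coefficients alongside the remainders: start with r₀ = 630 = a·1 + b·0 (s = 1, t = 0) and r₁ = 71 = a·0 + b·1 (s = 0, t = 1); each new remainder r_{k+1} = r_{k-1} − q_k·r_k inherits s_{k+1} = s_{k-1} − q_k·s_k, t_{k+1} = t_{k-1} − q_k·t_k, so r_k = a·s_k + b·t_k at every step:
  q = 8: r = 62, s = 1 − 8·0 = 1, t = 0 − 8·1 = -8  (check: 630·1 + 71·(-8) = 62)
  q = 1: r = 9, s = 0 − 1·1 = -1, t = 1 − 1·(-8) = 9  (check: 630·(-1) + 71·9 = 9)
  q = 6: r = 8, s = 1 − 6·(-1) = 7, t = -8 − 6·9 = -62  (check: 630·7 + 71·(-62) = 8)
  q = 1: r = 1, s = -1 − 1·7 = -8, t = 9 − 1·(-62) = 71  (check: 630·(-8) + 71·71 = 1)
The row with r = 1 (the gcd) gives the Bezout coefficients s = -8, t = 71.
Result: 630 · (-8) + 71 · (71) = 1.

gcd(630, 71) = 1; s = -8, t = 71 (check: 630·(-8) + 71·71 = 1).


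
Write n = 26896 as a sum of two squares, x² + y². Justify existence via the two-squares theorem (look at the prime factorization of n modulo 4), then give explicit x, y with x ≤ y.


Step 1: Factor n = 26896 = 2^4 · 41^2.
Step 2: Check the mod-4 condition on each prime factor: 2 = 2 (special); 41 ≡ 1 (mod 4), exponent 2.
All primes ≡ 3 (mod 4) appear to even exponent (or don't appear), so by the two-squares theorem n IS expressible as a sum of two squares.
Step 3: Build a representation. Group n = k² · m with k = 4 and m = 41 · 41 = 1681 (a product of primes ≡ 1 (mod 4)); a representation of m scales to one of n via (k·x)² + (k·y)² = k²(x² + y²). Each prime p ≡ 1 (mod 4) is itself a sum of two squares; find a² by testing p − a² for a perfect square:
  41: 41 − 1² = 40, 41 − 2² = 37, 41 − 3² = 32, 41 − 4² = 25 = 5² ⇒ 41 = 4² + 5².
  Combine using the Brahmagupta–Fibonacci identity (a² + b²)(c² + d²) = (ac − bd)² + (ad + bc)² = (ac + bd)² + (ad − bc)²:
  41 · 41 = 1681: from (4² + 5²)(4² + 5²), take (4·4 − 5·5, 4·5 + 5·4) = (16 − 25, 20 + 20) = (-9, 40); dropping signs (only squares matter) gives (9, 40); check 9² + 40² = 81 + 1600 = 1681 ✓.
  Scale by k = 4: (4·9, 4·40) = (36, 160).
Step 4: Order so x ≤ y and verify: 36² + 160² = 1296 + 25600 = 26896 = n. ✓

n = 26896 = 36² + 160² (one valid representation with x ≤ y).


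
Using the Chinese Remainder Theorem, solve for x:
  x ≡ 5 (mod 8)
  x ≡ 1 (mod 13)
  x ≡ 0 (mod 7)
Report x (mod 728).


Moduli 8, 13, 7 are pairwise coprime; by CRT there is a unique solution modulo M = 8 · 13 · 7 = 728.
Solve pairwise, accumulating the modulus:
  Start with x ≡ 5 (mod 8).
  Combine with x ≡ 1 (mod 13): since gcd(8, 13) = 1, we get a unique residue mod 104.
    Write x = 5 + 8·t and substitute into x ≡ 1 (mod 13): 8·t ≡ 1 − 5 = -4 (mod 13).
    Reduce coefficients mod 13: 8·t ≡ 9 (mod 13).
    The inverse of 8 mod 13 is 5 (since 8·5 = 40 = 3·13 + 1), so t ≡ 5·9 = 45 ≡ 6 (mod 13).
    Then x = 5 + 8·6 = 53, valid modulo lcm(8, 13) = 104: x ≡ 53 (mod 104).
  Combine with x ≡ 0 (mod 7): since gcd(104, 7) = 1, we get a unique residue mod 728.
    Write x = 53 + 104·t and substitute into x ≡ 0 (mod 7): 104·t ≡ 0 − 53 = -53 (mod 7).
    Reduce coefficients mod 7: 6·t ≡ 3 (mod 7).
    The inverse of 6 mod 7 is 6 (since 6·6 = 36 = 5·7 + 1), so t ≡ 6·3 = 18 ≡ 4 (mod 7).
    Then x = 53 + 104·4 = 469, valid modulo lcm(104, 7) = 728: x ≡ 469 (mod 728).
Verify: 469 mod 8 = 5 ✓, 469 mod 13 = 1 ✓, 469 mod 7 = 0 ✓.

x ≡ 469 (mod 728).


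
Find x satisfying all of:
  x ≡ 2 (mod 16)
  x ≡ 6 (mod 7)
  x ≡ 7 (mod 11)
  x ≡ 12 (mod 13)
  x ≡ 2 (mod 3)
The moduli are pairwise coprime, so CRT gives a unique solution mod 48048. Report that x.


Product of moduli M = 16 · 7 · 11 · 13 · 3 = 48048.
Merge one congruence at a time:
  Start: x ≡ 2 (mod 16).
  Combine with x ≡ 6 (mod 7); new modulus lcm = 112.
    Write x = 2 + 16·t and substitute into x ≡ 6 (mod 7): 16·t ≡ 6 − 2 = 4 (mod 7).
    Reduce coefficients mod 7: 2·t ≡ 4 (mod 7).
    The inverse of 2 mod 7 is 4 (since 2·4 = 8 = 1·7 + 1), so t ≡ 4·4 = 16 ≡ 2 (mod 7).
    Then x = 2 + 16·2 = 34, valid modulo lcm(16, 7) = 112: x ≡ 34 (mod 112).
  Combine with x ≡ 7 (mod 11); new modulus lcm = 1232.
    Write x = 34 + 112·t and substitute into x ≡ 7 (mod 11): 112·t ≡ 7 − 34 = -27 (mod 11).
    Reduce coefficients mod 11: 2·t ≡ 6 (mod 11).
    The inverse of 2 mod 11 is 6 (since 2·6 = 12 = 1·11 + 1), so t ≡ 6·6 = 36 ≡ 3 (mod 11).
    Then x = 34 + 112·3 = 370, valid modulo lcm(112, 11) = 1232: x ≡ 370 (mod 1232).
  Combine with x ≡ 12 (mod 13); new modulus lcm = 16016.
    Write x = 370 + 1232·t and substitute into x ≡ 12 (mod 13): 1232·t ≡ 12 − 370 = -358 (mod 13).
    Reduce coefficients mod 13: 10·t ≡ 6 (mod 13).
    The inverse of 10 mod 13 is 4 (since 10·4 = 40 = 3·13 + 1), so t ≡ 4·6 = 24 ≡ 11 (mod 13).
    Then x = 370 + 1232·11 = 13922, valid modulo lcm(1232, 13) = 16016: x ≡ 13922 (mod 16016).
  Combine with x ≡ 2 (mod 3); new modulus lcm = 48048.
    Write x = 13922 + 16016·t and substitute into x ≡ 2 (mod 3): 16016·t ≡ 2 − 13922 = -13920 (mod 3).
    Reduce coefficients mod 3: 2·t ≡ 0 (mod 3).
    The inverse of 2 mod 3 is 2 (since 2·2 = 4 = 1·3 + 1), so t ≡ 2·0 = 0 ≡ 0 (mod 3).
    Then x = 13922 + 16016·0 = 13922, valid modulo lcm(16016, 3) = 48048: x ≡ 13922 (mod 48048).
Verify against each original: 13922 mod 16 = 2, 13922 mod 7 = 6, 13922 mod 11 = 7, 13922 mod 13 = 12, 13922 mod 3 = 2.

x ≡ 13922 (mod 48048).


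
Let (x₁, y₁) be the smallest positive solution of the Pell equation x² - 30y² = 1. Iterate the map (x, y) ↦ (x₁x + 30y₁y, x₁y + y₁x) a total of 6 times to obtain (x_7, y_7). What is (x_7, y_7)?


Step 1: Find the fundamental solution (x₁, y₁) of x² - 30y² = 1.
  Expand √30 as a continued fraction. a₀ = ⌊√30⌋ = 5; iterate m_{k+1} = d_k·a_k − m_k, d_{k+1} = (30 − m_{k+1}²)/d_k, a_{k+1} = ⌊(a₀ + m_{k+1})/d_{k+1}⌋ (starting m₀ = 0, d₀ = 1), with convergents p_k = a_k·p_{k-1} + p_{k-2}, q_k = a_k·q_{k-1} + q_{k-2} (p₋₁ = 1, q₋₁ = 0):
  k = 0: a₀ = 5; p₀/q₀ = 5/1; p₀² − 30·q₀² = 25 − 30 = -5.
  k = 1: m = 5, d = 5, a = ⌊(5 + 5)/5⌋ = 2; p/q = (2·5 + 1)/(2·1 + 0) = 11/2; p² − 30·q² = 121 − 120 = 1.
  The first convergent with p² − 30·q² = 1 gives the fundamental solution (x₁, y₁) = (11, 2).
Step 2: Apply the recurrence (x_{n+1}, y_{n+1}) = (x₁x_n + 30y₁y_n, x₁y_n + y₁x_n) repeatedly.
  From (x_1, y_1) = (11, 2): x_2 = 11·11 + 30·2·2 = 241; y_2 = 11·2 + 2·11 = 44.
  From (x_2, y_2) = (241, 44): x_3 = 11·241 + 30·2·44 = 5291; y_3 = 11·44 + 2·241 = 966.
  From (x_3, y_3) = (5291, 966): x_4 = 11·5291 + 30·2·966 = 116161; y_4 = 11·966 + 2·5291 = 21208.
  From (x_4, y_4) = (116161, 21208): x_5 = 11·116161 + 30·2·21208 = 2550251; y_5 = 11·21208 + 2·116161 = 465610.
  From (x_5, y_5) = (2550251, 465610): x_6 = 11·2550251 + 30·2·465610 = 55989361; y_6 = 11·465610 + 2·2550251 = 10222212.
  From (x_6, y_6) = (55989361, 10222212): x_7 = 11·55989361 + 30·2·10222212 = 1229215691; y_7 = 11·10222212 + 2·55989361 = 224423054.
Step 3: Verify x_7² - 30·y_7² = 1510971215000607481 - 1510971215000607480 = 1 (should be 1). ✓

(x_1, y_1) = (11, 2); (x_7, y_7) = (1229215691, 224423054).


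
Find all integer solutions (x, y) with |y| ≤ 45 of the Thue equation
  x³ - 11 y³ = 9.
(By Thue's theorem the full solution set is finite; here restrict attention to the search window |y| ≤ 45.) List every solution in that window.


The equation is x³ - 11y³ = 9. For fixed y, x³ = 11·y³ + 9, so a solution requires the RHS to be a perfect cube.
Strategy: iterate y from -45 to 45, compute RHS = 11·y³ + 9, and check whether it is a (positive or negative) perfect cube.
Check small values of y:
  y = 0: RHS = 9 is not a perfect cube.
  y = 1: RHS = 20 is not a perfect cube.
  y = -1: RHS = -2 is not a perfect cube.
  y = 2: RHS = 97 is not a perfect cube.
  y = -2: RHS = -79 is not a perfect cube.
  y = 3: RHS = 306 is not a perfect cube.
  y = -3: RHS = -288 is not a perfect cube.
Continuing the search up to |y| = 45 finds no solutions either.
No (x, y) in the scanned range satisfies the equation.

No integer solutions with |y| ≤ 45.


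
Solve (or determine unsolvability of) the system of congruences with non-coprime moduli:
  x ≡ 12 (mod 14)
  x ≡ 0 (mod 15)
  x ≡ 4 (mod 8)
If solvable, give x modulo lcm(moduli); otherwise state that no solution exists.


Moduli 14, 15, 8 are not pairwise coprime, so CRT works modulo lcm(m_i) when all pairwise compatibility conditions hold.
Pairwise compatibility: gcd(m_i, m_j) must divide a_i - a_j for every pair.
Merge one congruence at a time:
  Start: x ≡ 12 (mod 14).
  Combine with x ≡ 0 (mod 15): gcd(14, 15) = 1; 0 - 12 = -12, which IS divisible by 1, so compatible.
    Write x = 12 + 14·t and substitute into x ≡ 0 (mod 15): 14·t ≡ 0 − 12 = -12 (mod 15).
    Reduce coefficients mod 15: 14·t ≡ 3 (mod 15).
    The inverse of 14 mod 15 is 14 (since 14·14 = 196 = 13·15 + 1), so t ≡ 14·3 = 42 ≡ 12 (mod 15).
    Then x = 12 + 14·12 = 180, valid modulo lcm(14, 15) = 210: x ≡ 180 (mod 210).
  Combine with x ≡ 4 (mod 8): gcd(210, 8) = 2; 4 - 180 = -176, which IS divisible by 2, so compatible.
    Write x = 180 + 210·t and substitute into x ≡ 4 (mod 8): 210·t ≡ 4 − 180 = -176 (mod 8).
    Divide the congruence (and modulus) by g = 2: 105·t ≡ -88 (mod 4).
    Reduce coefficients mod 4: 1·t ≡ 0 (mod 4).
    So t ≡ 0 (mod 4).
    Then x = 180 + 210·0 = 180, valid modulo lcm(210, 8) = 840: x ≡ 180 (mod 840).
Verify: 180 mod 14 = 12, 180 mod 15 = 0, 180 mod 8 = 4.

x ≡ 180 (mod 840).


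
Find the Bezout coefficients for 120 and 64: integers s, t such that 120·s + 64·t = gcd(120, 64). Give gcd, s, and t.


Euclidean algorithm on (120, 64) — divide until remainder is 0:
  120 = 1 · 64 + 56
  64 = 1 · 56 + 8
  56 = 7 · 8 + 0
gcd(120, 64) = 8.
Track Bezout coefficients alongside the remainders: start with r₀ = 120 = a·1 + b·0 (s = 1, t = 0) and r₁ = 64 = a·0 + b·1 (s = 0, t = 1); each new remainder r_{k+1} = r_{k-1} − q_k·r_k inherits s_{k+1} = s_{k-1} − q_k·s_k, t_{k+1} = t_{k-1} − q_k·t_k, so r_k = a·s_k + b·t_k at every step:
  q = 1: r = 56, s = 1 − 1·0 = 1, t = 0 − 1·1 = -1  (check: 120·1 + 64·(-1) = 56)
  q = 1: r = 8, s = 0 − 1·1 = -1, t = 1 − 1·(-1) = 2  (check: 120·(-1) + 64·2 = 8)
The row with r = 8 (the gcd) gives the Bezout coefficients s = -1, t = 2.
Result: 120 · (-1) + 64 · (2) = 8.

gcd(120, 64) = 8; s = -1, t = 2 (check: 120·(-1) + 64·2 = 8).


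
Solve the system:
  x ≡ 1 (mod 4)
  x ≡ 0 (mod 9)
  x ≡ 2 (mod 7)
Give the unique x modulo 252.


Moduli 4, 9, 7 are pairwise coprime; by CRT there is a unique solution modulo M = 4 · 9 · 7 = 252.
Solve pairwise, accumulating the modulus:
  Start with x ≡ 1 (mod 4).
  Combine with x ≡ 0 (mod 9): since gcd(4, 9) = 1, we get a unique residue mod 36.
    Write x = 1 + 4·t and substitute into x ≡ 0 (mod 9): 4·t ≡ 0 − 1 = -1 (mod 9).
    Reduce coefficients mod 9: 4·t ≡ 8 (mod 9).
    The inverse of 4 mod 9 is 7 (since 4·7 = 28 = 3·9 + 1), so t ≡ 7·8 = 56 ≡ 2 (mod 9).
    Then x = 1 + 4·2 = 9, valid modulo lcm(4, 9) = 36: x ≡ 9 (mod 36).
  Combine with x ≡ 2 (mod 7): since gcd(36, 7) = 1, we get a unique residue mod 252.
    Write x = 9 + 36·t and substitute into x ≡ 2 (mod 7): 36·t ≡ 2 − 9 = -7 (mod 7).
    Reduce coefficients mod 7: 1·t ≡ 0 (mod 7).
    So t ≡ 0 (mod 7).
    Then x = 9 + 36·0 = 9, valid modulo lcm(36, 7) = 252: x ≡ 9 (mod 252).
Verify: 9 mod 4 = 1 ✓, 9 mod 9 = 0 ✓, 9 mod 7 = 2 ✓.

x ≡ 9 (mod 252).


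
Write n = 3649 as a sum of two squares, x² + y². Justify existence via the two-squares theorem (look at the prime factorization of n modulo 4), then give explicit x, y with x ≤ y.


Step 1: Factor n = 3649 = 41 · 89.
Step 2: Check the mod-4 condition on each prime factor: 41 ≡ 1 (mod 4), exponent 1; 89 ≡ 1 (mod 4), exponent 1.
All primes ≡ 3 (mod 4) appear to even exponent (or don't appear), so by the two-squares theorem n IS expressible as a sum of two squares.
Step 3: Build a representation. Here n = 41 · 89 is a product of primes ≡ 1 (mod 4). Each prime p ≡ 1 (mod 4) is itself a sum of two squares; find a² by testing p − a² for a perfect square:
  41: 41 − 1² = 40, 41 − 2² = 37, 41 − 3² = 32, 41 − 4² = 25 = 5² ⇒ 41 = 4² + 5².
  89: 89 − 1² = 88, 89 − 2² = 85, 89 − 3² = 80, 89 − 4² = 73, 89 − 5² = 64 = 8² ⇒ 89 = 5² + 8².
  Combine using the Brahmagupta–Fibonacci identity (a² + b²)(c² + d²) = (ac − bd)² + (ad + bc)² = (ac + bd)² + (ad − bc)²:
  41 · 89 = 3649: from (4² + 5²)(5² + 8²), take (4·5 − 5·8, 4·8 + 5·5) = (20 − 40, 32 + 25) = (-20, 57); dropping signs (only squares matter) gives (20, 57); check 20² + 57² = 400 + 3249 = 3649 ✓.
Step 4: Order so x ≤ y and verify: 20² + 57² = 400 + 3249 = 3649 = n. ✓

n = 3649 = 20² + 57² (one valid representation with x ≤ y).


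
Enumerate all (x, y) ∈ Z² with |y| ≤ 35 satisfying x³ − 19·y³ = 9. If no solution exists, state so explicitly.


The equation is x³ - 19y³ = 9. For fixed y, x³ = 19·y³ + 9, so a solution requires the RHS to be a perfect cube.
Strategy: iterate y from -35 to 35, compute RHS = 19·y³ + 9, and check whether it is a (positive or negative) perfect cube.
Check small values of y:
  y = 0: RHS = 9 is not a perfect cube.
  y = 1: RHS = 28 is not a perfect cube.
  y = -1: RHS = -10 is not a perfect cube.
  y = 2: RHS = 161 is not a perfect cube.
  y = -2: RHS = -143 is not a perfect cube.
  y = 3: RHS = 522 is not a perfect cube.
  y = -3: RHS = -504 is not a perfect cube.
Continuing the search up to |y| = 35 finds no solutions either.
No (x, y) in the scanned range satisfies the equation.

No integer solutions with |y| ≤ 35.


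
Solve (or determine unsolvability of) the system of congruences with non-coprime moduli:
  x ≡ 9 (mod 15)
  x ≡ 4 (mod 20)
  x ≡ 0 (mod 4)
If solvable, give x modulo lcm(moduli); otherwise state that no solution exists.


Moduli 15, 20, 4 are not pairwise coprime, so CRT works modulo lcm(m_i) when all pairwise compatibility conditions hold.
Pairwise compatibility: gcd(m_i, m_j) must divide a_i - a_j for every pair.
Merge one congruence at a time:
  Start: x ≡ 9 (mod 15).
  Combine with x ≡ 4 (mod 20): gcd(15, 20) = 5; 4 - 9 = -5, which IS divisible by 5, so compatible.
    Write x = 9 + 15·t and substitute into x ≡ 4 (mod 20): 15·t ≡ 4 − 9 = -5 (mod 20).
    Divide the congruence (and modulus) by g = 5: 3·t ≡ -1 (mod 4).
    Reduce coefficients mod 4: 3·t ≡ 3 (mod 4).
    The inverse of 3 mod 4 is 3 (since 3·3 = 9 = 2·4 + 1), so t ≡ 3·3 = 9 ≡ 1 (mod 4).
    Then x = 9 + 15·1 = 24, valid modulo lcm(15, 20) = 60: x ≡ 24 (mod 60).
  Combine with x ≡ 0 (mod 4): gcd(60, 4) = 4; 0 - 24 = -24, which IS divisible by 4, so compatible.
    Write x = 24 + 60·t and substitute into x ≡ 0 (mod 4): 60·t ≡ 0 − 24 = -24 (mod 4).
    Divide the congruence (and modulus) by g = 4: 15·t ≡ -6 (mod 1).
    Modulo 1 every t works; take t = 0.
    Then x = 24 + 60·0 = 24, valid modulo lcm(60, 4) = 60: x ≡ 24 (mod 60).
Verify: 24 mod 15 = 9, 24 mod 20 = 4, 24 mod 4 = 0.

x ≡ 24 (mod 60).


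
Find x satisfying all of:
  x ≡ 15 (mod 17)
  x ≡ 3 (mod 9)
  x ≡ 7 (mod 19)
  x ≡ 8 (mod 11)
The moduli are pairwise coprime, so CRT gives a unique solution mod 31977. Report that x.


Product of moduli M = 17 · 9 · 19 · 11 = 31977.
Merge one congruence at a time:
  Start: x ≡ 15 (mod 17).
  Combine with x ≡ 3 (mod 9); new modulus lcm = 153.
    Write x = 15 + 17·t and substitute into x ≡ 3 (mod 9): 17·t ≡ 3 − 15 = -12 (mod 9).
    Reduce coefficients mod 9: 8·t ≡ 6 (mod 9).
    The inverse of 8 mod 9 is 8 (since 8·8 = 64 = 7·9 + 1), so t ≡ 8·6 = 48 ≡ 3 (mod 9).
    Then x = 15 + 17·3 = 66, valid modulo lcm(17, 9) = 153: x ≡ 66 (mod 153).
  Combine with x ≡ 7 (mod 19); new modulus lcm = 2907.
    Write x = 66 + 153·t and substitute into x ≡ 7 (mod 19): 153·t ≡ 7 − 66 = -59 (mod 19).
    Reduce coefficients mod 19: 1·t ≡ 17 (mod 19).
    So t ≡ 17 (mod 19).
    Then x = 66 + 153·17 = 2667, valid modulo lcm(153, 19) = 2907: x ≡ 2667 (mod 2907).
  Combine with x ≡ 8 (mod 11); new modulus lcm = 31977.
    Write x = 2667 + 2907·t and substitute into x ≡ 8 (mod 11): 2907·t ≡ 8 − 2667 = -2659 (mod 11).
    Reduce coefficients mod 11: 3·t ≡ 3 (mod 11).
    The inverse of 3 mod 11 is 4 (since 3·4 = 12 = 1·11 + 1), so t ≡ 4·3 = 12 ≡ 1 (mod 11).
    Then x = 2667 + 2907·1 = 5574, valid modulo lcm(2907, 11) = 31977: x ≡ 5574 (mod 31977).
Verify against each original: 5574 mod 17 = 15, 5574 mod 9 = 3, 5574 mod 19 = 7, 5574 mod 11 = 8.

x ≡ 5574 (mod 31977).


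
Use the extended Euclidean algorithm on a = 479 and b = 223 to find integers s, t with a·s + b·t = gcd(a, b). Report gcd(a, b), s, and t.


Euclidean algorithm on (479, 223) — divide until remainder is 0:
  479 = 2 · 223 + 33
  223 = 6 · 33 + 25
  33 = 1 · 25 + 8
  25 = 3 · 8 + 1
  8 = 8 · 1 + 0
gcd(479, 223) = 1.
Track Bezout coefficients alongside the remainders: start with r₀ = 479 = a·1 + b·0 (s = 1, t = 0) and r₁ = 223 = a·0 + b·1 (s = 0, t = 1); each new remainder r_{k+1} = r_{k-1} − q_k·r_k inherits s_{k+1} = s_{k-1} − q_k·s_k, t_{k+1} = t_{k-1} − q_k·t_k, so r_k = a·s_k + b·t_k at every step:
  q = 2: r = 33, s = 1 − 2·0 = 1, t = 0 − 2·1 = -2  (check: 479·1 + 223·(-2) = 33)
  q = 6: r = 25, s = 0 − 6·1 = -6, t = 1 − 6·(-2) = 13  (check: 479·(-6) + 223·13 = 25)
  q = 1: r = 8, s = 1 − 1·(-6) = 7, t = -2 − 1·13 = -15  (check: 479·7 + 223·(-15) = 8)
  q = 3: r = 1, s = -6 − 3·7 = -27, t = 13 − 3·(-15) = 58  (check: 479·(-27) + 223·58 = 1)
The row with r = 1 (the gcd) gives the Bezout coefficients s = -27, t = 58.
Result: 479 · (-27) + 223 · (58) = 1.

gcd(479, 223) = 1; s = -27, t = 58 (check: 479·(-27) + 223·58 = 1).


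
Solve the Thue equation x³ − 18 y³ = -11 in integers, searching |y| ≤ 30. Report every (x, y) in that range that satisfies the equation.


The equation is x³ - 18y³ = -11. For fixed y, x³ = 18·y³ − 11, so a solution requires the RHS to be a perfect cube.
Strategy: iterate y from -30 to 30, compute RHS = 18·y³ − 11, and check whether it is a (positive or negative) perfect cube.
Check small values of y:
  y = 0: RHS = -11 is not a perfect cube.
  y = 1: RHS = 7 is not a perfect cube.
  y = -1: RHS = -29 is not a perfect cube.
  y = 2: RHS = 133 is not a perfect cube.
  y = -2: RHS = -155 is not a perfect cube.
  y = 3: RHS = 475 is not a perfect cube.
  y = -3: RHS = -497 is not a perfect cube.
Continuing the search up to |y| = 30 finds no solutions either.
No (x, y) in the scanned range satisfies the equation.

No integer solutions with |y| ≤ 30.


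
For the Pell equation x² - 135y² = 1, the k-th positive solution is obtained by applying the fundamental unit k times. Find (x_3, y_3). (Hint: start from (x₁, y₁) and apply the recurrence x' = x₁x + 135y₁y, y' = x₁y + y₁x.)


Step 1: Find the fundamental solution (x₁, y₁) of x² - 135y² = 1.
  Expand √135 as a continued fraction. a₀ = ⌊√135⌋ = 11; iterate m_{k+1} = d_k·a_k − m_k, d_{k+1} = (135 − m_{k+1}²)/d_k, a_{k+1} = ⌊(a₀ + m_{k+1})/d_{k+1}⌋ (starting m₀ = 0, d₀ = 1), with convergents p_k = a_k·p_{k-1} + p_{k-2}, q_k = a_k·q_{k-1} + q_{k-2} (p₋₁ = 1, q₋₁ = 0):
  k = 0: a₀ = 11; p₀/q₀ = 11/1; p₀² − 135·q₀² = 121 − 135 = -14.
  k = 1: m = 11, d = 14, a = ⌊(11 + 11)/14⌋ = 1; p/q = (1·11 + 1)/(1·1 + 0) = 12/1; p² − 135·q² = 144 − 135 = 9.
  k = 2: m = 3, d = 9, a = ⌊(11 + 3)/9⌋ = 1; p/q = (1·12 + 11)/(1·1 + 1) = 23/2; p² − 135·q² = 529 − 540 = -11.
  k = 3: m = 6, d = 11, a = ⌊(11 + 6)/11⌋ = 1; p/q = (1·23 + 12)/(1·2 + 1) = 35/3; p² − 135·q² = 1225 − 1215 = 10.
  k = 4: m = 5, d = 10, a = ⌊(11 + 5)/10⌋ = 1; p/q = (1·35 + 23)/(1·3 + 2) = 58/5; p² − 135·q² = 3364 − 3375 = -11.
  k = 5: m = 5, d = 11, a = ⌊(11 + 5)/11⌋ = 1; p/q = (1·58 + 35)/(1·5 + 3) = 93/8; p² − 135·q² = 8649 − 8640 = 9.
  k = 6: m = 6, d = 9, a = ⌊(11 + 6)/9⌋ = 1; p/q = (1·93 + 58)/(1·8 + 5) = 151/13; p² − 135·q² = 22801 − 22815 = -14.
  k = 7: m = 3, d = 14, a = ⌊(11 + 3)/14⌋ = 1; p/q = (1·151 + 93)/(1·13 + 8) = 244/21; p² − 135·q² = 59536 − 59535 = 1.
  The first convergent with p² − 135·q² = 1 gives the fundamental solution (x₁, y₁) = (244, 21).
Step 2: Apply the recurrence (x_{n+1}, y_{n+1}) = (x₁x_n + 135y₁y_n, x₁y_n + y₁x_n) repeatedly.
  From (x_1, y_1) = (244, 21): x_2 = 244·244 + 135·21·21 = 119071; y_2 = 244·21 + 21·244 = 10248.
  From (x_2, y_2) = (119071, 10248): x_3 = 244·119071 + 135·21·10248 = 58106404; y_3 = 244·10248 + 21·119071 = 5001003.
Step 3: Verify x_3² - 135·y_3² = 3376354185811216 - 3376354185811215 = 1 (should be 1). ✓

(x_1, y_1) = (244, 21); (x_3, y_3) = (58106404, 5001003).


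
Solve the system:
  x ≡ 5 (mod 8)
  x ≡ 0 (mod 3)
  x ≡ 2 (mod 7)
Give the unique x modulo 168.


Moduli 8, 3, 7 are pairwise coprime; by CRT there is a unique solution modulo M = 8 · 3 · 7 = 168.
Solve pairwise, accumulating the modulus:
  Start with x ≡ 5 (mod 8).
  Combine with x ≡ 0 (mod 3): since gcd(8, 3) = 1, we get a unique residue mod 24.
    Write x = 5 + 8·t and substitute into x ≡ 0 (mod 3): 8·t ≡ 0 − 5 = -5 (mod 3).
    Reduce coefficients mod 3: 2·t ≡ 1 (mod 3).
    The inverse of 2 mod 3 is 2 (since 2·2 = 4 = 1·3 + 1), so t ≡ 2·1 = 2 ≡ 2 (mod 3).
    Then x = 5 + 8·2 = 21, valid modulo lcm(8, 3) = 24: x ≡ 21 (mod 24).
  Combine with x ≡ 2 (mod 7): since gcd(24, 7) = 1, we get a unique residue mod 168.
    Write x = 21 + 24·t and substitute into x ≡ 2 (mod 7): 24·t ≡ 2 − 21 = -19 (mod 7).
    Reduce coefficients mod 7: 3·t ≡ 2 (mod 7).
    The inverse of 3 mod 7 is 5 (since 3·5 = 15 = 2·7 + 1), so t ≡ 5·2 = 10 ≡ 3 (mod 7).
    Then x = 21 + 24·3 = 93, valid modulo lcm(24, 7) = 168: x ≡ 93 (mod 168).
Verify: 93 mod 8 = 5 ✓, 93 mod 3 = 0 ✓, 93 mod 7 = 2 ✓.

x ≡ 93 (mod 168).


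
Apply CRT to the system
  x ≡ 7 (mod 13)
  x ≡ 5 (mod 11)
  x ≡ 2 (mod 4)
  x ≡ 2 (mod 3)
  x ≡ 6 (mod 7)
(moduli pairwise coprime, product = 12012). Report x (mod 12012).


Product of moduli M = 13 · 11 · 4 · 3 · 7 = 12012.
Merge one congruence at a time:
  Start: x ≡ 7 (mod 13).
  Combine with x ≡ 5 (mod 11); new modulus lcm = 143.
    Write x = 7 + 13·t and substitute into x ≡ 5 (mod 11): 13·t ≡ 5 − 7 = -2 (mod 11).
    Reduce coefficients mod 11: 2·t ≡ 9 (mod 11).
    The inverse of 2 mod 11 is 6 (since 2·6 = 12 = 1·11 + 1), so t ≡ 6·9 = 54 ≡ 10 (mod 11).
    Then x = 7 + 13·10 = 137, valid modulo lcm(13, 11) = 143: x ≡ 137 (mod 143).
  Combine with x ≡ 2 (mod 4); new modulus lcm = 572.
    Write x = 137 + 143·t and substitute into x ≡ 2 (mod 4): 143·t ≡ 2 − 137 = -135 (mod 4).
    Reduce coefficients mod 4: 3·t ≡ 1 (mod 4).
    The inverse of 3 mod 4 is 3 (since 3·3 = 9 = 2·4 + 1), so t ≡ 3·1 = 3 ≡ 3 (mod 4).
    Then x = 137 + 143·3 = 566, valid modulo lcm(143, 4) = 572: x ≡ 566 (mod 572).
  Combine with x ≡ 2 (mod 3); new modulus lcm = 1716.
    Write x = 566 + 572·t and substitute into x ≡ 2 (mod 3): 572·t ≡ 2 − 566 = -564 (mod 3).
    Reduce coefficients mod 3: 2·t ≡ 0 (mod 3).
    The inverse of 2 mod 3 is 2 (since 2·2 = 4 = 1·3 + 1), so t ≡ 2·0 = 0 ≡ 0 (mod 3).
    Then x = 566 + 572·0 = 566, valid modulo lcm(572, 3) = 1716: x ≡ 566 (mod 1716).
  Combine with x ≡ 6 (mod 7); new modulus lcm = 12012.
    Write x = 566 + 1716·t and substitute into x ≡ 6 (mod 7): 1716·t ≡ 6 − 566 = -560 (mod 7).
    Reduce coefficients mod 7: 1·t ≡ 0 (mod 7).
    So t ≡ 0 (mod 7).
    Then x = 566 + 1716·0 = 566, valid modulo lcm(1716, 7) = 12012: x ≡ 566 (mod 12012).
Verify against each original: 566 mod 13 = 7, 566 mod 11 = 5, 566 mod 4 = 2, 566 mod 3 = 2, 566 mod 7 = 6.

x ≡ 566 (mod 12012).


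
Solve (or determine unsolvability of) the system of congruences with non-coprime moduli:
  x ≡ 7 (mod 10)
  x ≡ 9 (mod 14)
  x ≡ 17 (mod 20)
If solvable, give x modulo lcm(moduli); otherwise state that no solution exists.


Moduli 10, 14, 20 are not pairwise coprime, so CRT works modulo lcm(m_i) when all pairwise compatibility conditions hold.
Pairwise compatibility: gcd(m_i, m_j) must divide a_i - a_j for every pair.
Merge one congruence at a time:
  Start: x ≡ 7 (mod 10).
  Combine with x ≡ 9 (mod 14): gcd(10, 14) = 2; 9 - 7 = 2, which IS divisible by 2, so compatible.
    Write x = 7 + 10·t and substitute into x ≡ 9 (mod 14): 10·t ≡ 9 − 7 = 2 (mod 14).
    Divide the congruence (and modulus) by g = 2: 5·t ≡ 1 (mod 7).
    The inverse of 5 mod 7 is 3 (since 5·3 = 15 = 2·7 + 1), so t ≡ 3·1 = 3 ≡ 3 (mod 7).
    Then x = 7 + 10·3 = 37, valid modulo lcm(10, 14) = 70: x ≡ 37 (mod 70).
  Combine with x ≡ 17 (mod 20): gcd(70, 20) = 10; 17 - 37 = -20, which IS divisible by 10, so compatible.
    Write x = 37 + 70·t and substitute into x ≡ 17 (mod 20): 70·t ≡ 17 − 37 = -20 (mod 20).
    Divide the congruence (and modulus) by g = 10: 7·t ≡ -2 (mod 2).
    Reduce coefficients mod 2: 1·t ≡ 0 (mod 2).
    So t ≡ 0 (mod 2).
    Then x = 37 + 70·0 = 37, valid modulo lcm(70, 20) = 140: x ≡ 37 (mod 140).
Verify: 37 mod 10 = 7, 37 mod 14 = 9, 37 mod 20 = 17.

x ≡ 37 (mod 140).


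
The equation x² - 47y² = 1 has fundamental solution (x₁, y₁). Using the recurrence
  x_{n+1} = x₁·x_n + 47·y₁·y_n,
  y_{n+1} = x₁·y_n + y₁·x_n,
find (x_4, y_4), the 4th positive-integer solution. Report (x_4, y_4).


Step 1: Find the fundamental solution (x₁, y₁) of x² - 47y² = 1.
  Expand √47 as a continued fraction. a₀ = ⌊√47⌋ = 6; iterate m_{k+1} = d_k·a_k − m_k, d_{k+1} = (47 − m_{k+1}²)/d_k, a_{k+1} = ⌊(a₀ + m_{k+1})/d_{k+1}⌋ (starting m₀ = 0, d₀ = 1), with convergents p_k = a_k·p_{k-1} + p_{k-2}, q_k = a_k·q_{k-1} + q_{k-2} (p₋₁ = 1, q₋₁ = 0):
  k = 0: a₀ = 6; p₀/q₀ = 6/1; p₀² − 47·q₀² = 36 − 47 = -11.
  k = 1: m = 6, d = 11, a = ⌊(6 + 6)/11⌋ = 1; p/q = (1·6 + 1)/(1·1 + 0) = 7/1; p² − 47·q² = 49 − 47 = 2.
  k = 2: m = 5, d = 2, a = ⌊(6 + 5)/2⌋ = 5; p/q = (5·7 + 6)/(5·1 + 1) = 41/6; p² − 47·q² = 1681 − 1692 = -11.
  k = 3: m = 5, d = 11, a = ⌊(6 + 5)/11⌋ = 1; p/q = (1·41 + 7)/(1·6 + 1) = 48/7; p² − 47·q² = 2304 − 2303 = 1.
  The first convergent with p² − 47·q² = 1 gives the fundamental solution (x₁, y₁) = (48, 7).
Step 2: Apply the recurrence (x_{n+1}, y_{n+1}) = (x₁x_n + 47y₁y_n, x₁y_n + y₁x_n) repeatedly.
  From (x_1, y_1) = (48, 7): x_2 = 48·48 + 47·7·7 = 4607; y_2 = 48·7 + 7·48 = 672.
  From (x_2, y_2) = (4607, 672): x_3 = 48·4607 + 47·7·672 = 442224; y_3 = 48·672 + 7·4607 = 64505.
  From (x_3, y_3) = (442224, 64505): x_4 = 48·442224 + 47·7·64505 = 42448897; y_4 = 48·64505 + 7·442224 = 6191808.
Step 3: Verify x_4² - 47·y_4² = 1801908856516609 - 1801908856516608 = 1 (should be 1). ✓

(x_1, y_1) = (48, 7); (x_4, y_4) = (42448897, 6191808).


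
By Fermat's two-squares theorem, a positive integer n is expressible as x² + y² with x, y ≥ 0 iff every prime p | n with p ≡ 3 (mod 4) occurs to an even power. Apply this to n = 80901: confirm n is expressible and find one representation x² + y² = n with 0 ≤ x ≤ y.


Step 1: Factor n = 80901 = 3^2 · 89 · 101.
Step 2: Check the mod-4 condition on each prime factor: 3 ≡ 3 (mod 4), exponent 2 (must be even); 89 ≡ 1 (mod 4), exponent 1; 101 ≡ 1 (mod 4), exponent 1.
All primes ≡ 3 (mod 4) appear to even exponent (or don't appear), so by the two-squares theorem n IS expressible as a sum of two squares.
Step 3: Build a representation. Group n = k² · m with k = 3 and m = 89 · 101 = 8989 (a product of primes ≡ 1 (mod 4)); a representation of m scales to one of n via (k·x)² + (k·y)² = k²(x² + y²). Each prime p ≡ 1 (mod 4) is itself a sum of two squares; find a² by testing p − a² for a perfect square:
  89: 89 − 1² = 88, 89 − 2² = 85, 89 − 3² = 80, 89 − 4² = 73, 89 − 5² = 64 = 8² ⇒ 89 = 5² + 8².
  101: 101 − 1² = 100 = 10² ⇒ 101 = 1² + 10².
  Combine using the Brahmagupta–Fibonacci identity (a² + b²)(c² + d²) = (ac − bd)² + (ad + bc)² = (ac + bd)² + (ad − bc)²:
  89 · 101 = 8989: from (5² + 8²)(1² + 10²), take (5·1 − 8·10, 5·10 + 8·1) = (5 − 80, 50 + 8) = (-75, 58); dropping signs (only squares matter) gives (75, 58); check 75² + 58² = 5625 + 3364 = 8989 ✓.
  Scale by k = 3: (3·75, 3·58) = (225, 174).
Step 4: Order so x ≤ y and verify: 174² + 225² = 30276 + 50625 = 80901 = n. ✓

n = 80901 = 174² + 225² (one valid representation with x ≤ y).


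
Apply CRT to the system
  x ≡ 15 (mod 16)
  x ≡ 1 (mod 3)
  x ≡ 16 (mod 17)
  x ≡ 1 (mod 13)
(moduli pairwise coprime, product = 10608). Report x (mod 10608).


Product of moduli M = 16 · 3 · 17 · 13 = 10608.
Merge one congruence at a time:
  Start: x ≡ 15 (mod 16).
  Combine with x ≡ 1 (mod 3); new modulus lcm = 48.
    Write x = 15 + 16·t and substitute into x ≡ 1 (mod 3): 16·t ≡ 1 − 15 = -14 (mod 3).
    Reduce coefficients mod 3: 1·t ≡ 1 (mod 3).
    So t ≡ 1 (mod 3).
    Then x = 15 + 16·1 = 31, valid modulo lcm(16, 3) = 48: x ≡ 31 (mod 48).
  Combine with x ≡ 16 (mod 17); new modulus lcm = 816.
    Write x = 31 + 48·t and substitute into x ≡ 16 (mod 17): 48·t ≡ 16 − 31 = -15 (mod 17).
    Reduce coefficients mod 17: 14·t ≡ 2 (mod 17).
    The inverse of 14 mod 17 is 11 (since 14·11 = 154 = 9·17 + 1), so t ≡ 11·2 = 22 ≡ 5 (mod 17).
    Then x = 31 + 48·5 = 271, valid modulo lcm(48, 17) = 816: x ≡ 271 (mod 816).
  Combine with x ≡ 1 (mod 13); new modulus lcm = 10608.
    Write x = 271 + 816·t and substitute into x ≡ 1 (mod 13): 816·t ≡ 1 − 271 = -270 (mod 13).
    Reduce coefficients mod 13: 10·t ≡ 3 (mod 13).
    The inverse of 10 mod 13 is 4 (since 10·4 = 40 = 3·13 + 1), so t ≡ 4·3 = 12 ≡ 12 (mod 13).
    Then x = 271 + 816·12 = 10063, valid modulo lcm(816, 13) = 10608: x ≡ 10063 (mod 10608).
Verify against each original: 10063 mod 16 = 15, 10063 mod 3 = 1, 10063 mod 17 = 16, 10063 mod 13 = 1.

x ≡ 10063 (mod 10608).


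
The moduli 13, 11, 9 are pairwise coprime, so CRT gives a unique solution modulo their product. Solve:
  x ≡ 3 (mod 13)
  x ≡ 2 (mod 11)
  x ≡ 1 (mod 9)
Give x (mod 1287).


Moduli 13, 11, 9 are pairwise coprime; by CRT there is a unique solution modulo M = 13 · 11 · 9 = 1287.
Solve pairwise, accumulating the modulus:
  Start with x ≡ 3 (mod 13).
  Combine with x ≡ 2 (mod 11): since gcd(13, 11) = 1, we get a unique residue mod 143.
    Write x = 3 + 13·t and substitute into x ≡ 2 (mod 11): 13·t ≡ 2 − 3 = -1 (mod 11).
    Reduce coefficients mod 11: 2·t ≡ 10 (mod 11).
    The inverse of 2 mod 11 is 6 (since 2·6 = 12 = 1·11 + 1), so t ≡ 6·10 = 60 ≡ 5 (mod 11).
    Then x = 3 + 13·5 = 68, valid modulo lcm(13, 11) = 143: x ≡ 68 (mod 143).
  Combine with x ≡ 1 (mod 9): since gcd(143, 9) = 1, we get a unique residue mod 1287.
    Write x = 68 + 143·t and substitute into x ≡ 1 (mod 9): 143·t ≡ 1 − 68 = -67 (mod 9).
    Reduce coefficients mod 9: 8·t ≡ 5 (mod 9).
    The inverse of 8 mod 9 is 8 (since 8·8 = 64 = 7·9 + 1), so t ≡ 8·5 = 40 ≡ 4 (mod 9).
    Then x = 68 + 143·4 = 640, valid modulo lcm(143, 9) = 1287: x ≡ 640 (mod 1287).
Verify: 640 mod 13 = 3 ✓, 640 mod 11 = 2 ✓, 640 mod 9 = 1 ✓.

x ≡ 640 (mod 1287).


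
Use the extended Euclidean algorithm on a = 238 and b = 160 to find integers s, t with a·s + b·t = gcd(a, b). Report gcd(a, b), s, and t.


Euclidean algorithm on (238, 160) — divide until remainder is 0:
  238 = 1 · 160 + 78
  160 = 2 · 78 + 4
  78 = 19 · 4 + 2
  4 = 2 · 2 + 0
gcd(238, 160) = 2.
Track Bezout coefficients alongside the remainders: start with r₀ = 238 = a·1 + b·0 (s = 1, t = 0) and r₁ = 160 = a·0 + b·1 (s = 0, t = 1); each new remainder r_{k+1} = r_{k-1} − q_k·r_k inherits s_{k+1} = s_{k-1} − q_k·s_k, t_{k+1} = t_{k-1} − q_k·t_k, so r_k = a·s_k + b·t_k at every step:
  q = 1: r = 78, s = 1 − 1·0 = 1, t = 0 − 1·1 = -1  (check: 238·1 + 160·(-1) = 78)
  q = 2: r = 4, s = 0 − 2·1 = -2, t = 1 − 2·(-1) = 3  (check: 238·(-2) + 160·3 = 4)
  q = 19: r = 2, s = 1 − 19·(-2) = 39, t = -1 − 19·3 = -58  (check: 238·39 + 160·(-58) = 2)
The row with r = 2 (the gcd) gives the Bezout coefficients s = 39, t = -58.
Result: 238 · (39) + 160 · (-58) = 2.

gcd(238, 160) = 2; s = 39, t = -58 (check: 238·39 + 160·(-58) = 2).
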